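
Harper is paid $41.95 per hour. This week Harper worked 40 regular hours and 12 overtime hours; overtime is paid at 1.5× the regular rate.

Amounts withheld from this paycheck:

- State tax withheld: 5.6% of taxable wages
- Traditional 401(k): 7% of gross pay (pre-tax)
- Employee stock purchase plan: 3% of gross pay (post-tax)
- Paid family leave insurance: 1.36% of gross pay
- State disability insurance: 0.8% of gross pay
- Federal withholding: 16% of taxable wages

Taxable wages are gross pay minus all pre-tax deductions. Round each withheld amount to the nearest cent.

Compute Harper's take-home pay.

Regular pay: 40 × $41.95 = $1,678.00
Overtime pay: 12 × $41.95 × 1.5 = $755.10
Gross pay = $1,678.00 + $755.10 = $2,433.10
Traditional 401(k): $2,433.10 × 0.07 = $170.32
Taxable wages = $2,433.10 − $170.32 = $2,262.78
State tax withheld: $2,262.78 × 0.056 = $126.72
Federal withholding: $2,262.78 × 0.16 = $362.04
Paid family leave insurance: $2,433.10 × 0.0136 = $33.09
State disability insurance: $2,433.10 × 0.008 = $19.46
Employee stock purchase plan: $2,433.10 × 0.03 = $72.99
Total deductions = $170.32 + $126.72 + $362.04 + $33.09 + $19.46 + $72.99 = $784.62
Net pay = $2,433.10 − $784.62 = $1,648.48

$1,648.48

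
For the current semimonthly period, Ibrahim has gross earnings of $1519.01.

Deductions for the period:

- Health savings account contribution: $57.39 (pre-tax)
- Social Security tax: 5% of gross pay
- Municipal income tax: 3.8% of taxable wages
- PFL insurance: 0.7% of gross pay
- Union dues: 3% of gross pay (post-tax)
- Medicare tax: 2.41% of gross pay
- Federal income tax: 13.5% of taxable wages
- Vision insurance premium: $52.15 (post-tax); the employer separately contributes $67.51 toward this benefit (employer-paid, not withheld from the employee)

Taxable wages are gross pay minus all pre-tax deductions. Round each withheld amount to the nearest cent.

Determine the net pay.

Health savings account contribution: $57.39
Taxable wages = $1519.01 − $57.39 = $1461.62
Federal income tax: $1461.62 × 0.135 = $197.32
Municipal income tax: $1461.62 × 0.038 = $55.54
PFL insurance: $1519.01 × 0.007 = $10.63
Medicare tax: $1519.01 × 0.0241 = $36.61
Social Security tax: $1519.01 × 0.05 = $75.95
Union dues: $1519.01 × 0.03 = $45.57
Vision insurance premium: $52.15
(Employer's $67.51 toward vision insurance premium is not withheld from the employee.)
Total deductions = $57.39 + $197.32 + $55.54 + $10.63 + $36.61 + $75.95 + $45.57 + $52.15 = $531.16
Net pay = $1519.01 − $531.16 = $987.85

$987.85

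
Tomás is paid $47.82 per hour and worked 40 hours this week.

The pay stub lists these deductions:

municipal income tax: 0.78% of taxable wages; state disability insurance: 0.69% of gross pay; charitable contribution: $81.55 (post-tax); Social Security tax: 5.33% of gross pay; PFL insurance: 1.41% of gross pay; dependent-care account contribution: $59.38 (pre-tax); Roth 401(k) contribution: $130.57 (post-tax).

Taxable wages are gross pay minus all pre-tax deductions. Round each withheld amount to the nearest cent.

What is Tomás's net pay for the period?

Gross pay: 40 × $47.82 = $1,912.80
Dependent-care account contribution: $59.38
Taxable wages = $1,912.80 − $59.38 = $1,853.42
Municipal income tax: $1,853.42 × 0.0078 = $14.46
State disability insurance: $1,912.80 × 0.0069 = $13.20
PFL insurance: $1,912.80 × 0.0141 = $26.97
Social Security tax: $1,912.80 × 0.0533 = $101.95
Charitable contribution: $81.55
Roth 401(k) contribution: $130.57
Total deductions = $59.38 + $14.46 + $13.20 + $26.97 + $101.95 + $81.55 + $130.57 = $428.08
Net pay = $1,912.80 − $428.08 = $1,484.72

$1,484.72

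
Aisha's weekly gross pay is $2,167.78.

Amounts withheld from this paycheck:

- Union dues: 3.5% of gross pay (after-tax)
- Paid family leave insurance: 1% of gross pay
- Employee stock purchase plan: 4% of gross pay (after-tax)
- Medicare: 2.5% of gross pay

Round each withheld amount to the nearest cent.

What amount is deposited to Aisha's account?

$1,929.33

Paid family leave insurance: $2,167.78 × 0.01 = $21.68
Medicare: $2,167.78 × 0.025 = $54.19
Union dues: $2,167.78 × 0.035 = $75.87
Employee stock purchase plan: $2,167.78 × 0.04 = $86.71
Total deductions = $21.68 + $54.19 + $75.87 + $86.71 = $238.45
Net pay = $2,167.78 − $238.45 = $1,929.33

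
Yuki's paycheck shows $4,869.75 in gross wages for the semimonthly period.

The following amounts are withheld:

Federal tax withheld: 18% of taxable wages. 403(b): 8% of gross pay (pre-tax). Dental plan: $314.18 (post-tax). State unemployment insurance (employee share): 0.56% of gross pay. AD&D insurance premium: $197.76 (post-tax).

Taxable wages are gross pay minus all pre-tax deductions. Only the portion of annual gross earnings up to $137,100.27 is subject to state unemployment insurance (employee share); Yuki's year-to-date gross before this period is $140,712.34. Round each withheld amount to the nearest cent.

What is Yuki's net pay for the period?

$3,161.80

403(b): $4,869.75 × 0.08 = $389.58
Taxable wages = $4,869.75 − $389.58 = $4,480.17
Federal tax withheld: $4,480.17 × 0.18 = $806.43
State unemployment insurance (employee share): annual cap $137,100.27 already reached (YTD $140,712.34), so $0.00
Dental plan: $314.18
AD&D insurance premium: $197.76
Total deductions = $389.58 + $806.43 + $0.00 + $314.18 + $197.76 = $1,707.95
Net pay = $4,869.75 − $1,707.95 = $3,161.80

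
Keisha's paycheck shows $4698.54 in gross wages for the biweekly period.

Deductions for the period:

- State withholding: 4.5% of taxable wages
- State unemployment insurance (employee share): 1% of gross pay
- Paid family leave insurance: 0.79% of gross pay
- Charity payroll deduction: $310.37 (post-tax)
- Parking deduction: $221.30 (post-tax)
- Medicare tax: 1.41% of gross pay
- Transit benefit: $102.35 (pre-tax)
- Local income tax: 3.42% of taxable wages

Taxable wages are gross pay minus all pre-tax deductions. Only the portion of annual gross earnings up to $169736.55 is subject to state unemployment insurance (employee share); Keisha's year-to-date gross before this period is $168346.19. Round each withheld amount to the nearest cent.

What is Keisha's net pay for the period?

$3583.23

Transit benefit: $102.35
Taxable wages = $4698.54 − $102.35 = $4596.19
State withholding: $4596.19 × 0.045 = $206.83
Local income tax: $4596.19 × 0.0342 = $157.19
Paid family leave insurance: $4698.54 × 0.0079 = $37.12
Medicare tax: $4698.54 × 0.0141 = $66.25
State unemployment insurance (employee share): only $169736.55 − $168346.19 = $1390.36 of this check is subject → $1390.36 × 0.01 = $13.90
Parking deduction: $221.30
Charity payroll deduction: $310.37
Total deductions = $102.35 + $206.83 + $157.19 + $37.12 + $66.25 + $13.90 + $221.30 + $310.37 = $1115.31
Net pay = $4698.54 − $1115.31 = $3583.23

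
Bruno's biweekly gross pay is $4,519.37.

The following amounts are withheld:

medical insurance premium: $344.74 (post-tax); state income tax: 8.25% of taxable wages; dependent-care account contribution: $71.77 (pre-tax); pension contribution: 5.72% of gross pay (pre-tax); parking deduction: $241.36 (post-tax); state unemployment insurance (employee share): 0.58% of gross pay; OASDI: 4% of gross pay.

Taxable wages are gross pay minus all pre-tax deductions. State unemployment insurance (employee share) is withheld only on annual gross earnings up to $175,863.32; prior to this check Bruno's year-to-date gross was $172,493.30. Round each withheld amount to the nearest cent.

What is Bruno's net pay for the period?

$3,057.07

Dependent-care account contribution: $71.77
Pension contribution: $4,519.37 × 0.0572 = $258.51
Pre-tax total = $71.77 + $258.51 = $330.28
Taxable wages = $4,519.37 − $330.28 = $4,189.09
State income tax: $4,189.09 × 0.0825 = $345.60
State unemployment insurance (employee share): only $175,863.32 − $172,493.30 = $3,370.02 of this check is subject → $3,370.02 × 0.0058 = $19.55
OASDI: $4,519.37 × 0.04 = $180.77
Medical insurance premium: $344.74
Parking deduction: $241.36
Total deductions = $71.77 + $258.51 + $345.60 + $19.55 + $180.77 + $344.74 + $241.36 = $1,462.30
Net pay = $4,519.37 − $1,462.30 = $3,057.07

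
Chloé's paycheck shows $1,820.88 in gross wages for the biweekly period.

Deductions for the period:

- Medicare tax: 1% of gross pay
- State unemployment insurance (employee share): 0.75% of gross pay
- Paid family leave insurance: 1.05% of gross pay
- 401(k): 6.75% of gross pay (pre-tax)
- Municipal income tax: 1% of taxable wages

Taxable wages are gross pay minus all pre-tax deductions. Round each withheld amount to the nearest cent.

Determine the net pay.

$1,630.00

401(k): $1,820.88 × 0.0675 = $122.91
Taxable wages = $1,820.88 − $122.91 = $1,697.97
Municipal income tax: $1,697.97 × 0.01 = $16.98
Paid family leave insurance: $1,820.88 × 0.0105 = $19.12
State unemployment insurance (employee share): $1,820.88 × 0.0075 = $13.66
Medicare tax: $1,820.88 × 0.01 = $18.21
Total deductions = $122.91 + $16.98 + $19.12 + $13.66 + $18.21 = $190.88
Net pay = $1,820.88 − $190.88 = $1,630.00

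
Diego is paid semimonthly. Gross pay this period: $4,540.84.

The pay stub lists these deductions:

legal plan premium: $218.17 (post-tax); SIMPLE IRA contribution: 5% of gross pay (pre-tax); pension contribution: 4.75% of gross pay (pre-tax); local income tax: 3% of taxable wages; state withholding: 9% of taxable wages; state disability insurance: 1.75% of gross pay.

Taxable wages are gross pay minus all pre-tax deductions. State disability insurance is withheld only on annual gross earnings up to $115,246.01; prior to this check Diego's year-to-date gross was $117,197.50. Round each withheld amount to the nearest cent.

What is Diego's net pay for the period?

Pension contribution: $4,540.84 × 0.0475 = $215.69
SIMPLE IRA contribution: $4,540.84 × 0.05 = $227.04
Pre-tax total = $215.69 + $227.04 = $442.73
Taxable wages = $4,540.84 − $442.73 = $4,098.11
State withholding: $4,098.11 × 0.09 = $368.83
Local income tax: $4,098.11 × 0.03 = $122.94
State disability insurance: annual cap $115,246.01 already reached (YTD $117,197.50), so $0.00
Legal plan premium: $218.17
Total deductions = $215.69 + $227.04 + $368.83 + $122.94 + $0.00 + $218.17 = $1,152.67
Net pay = $4,540.84 − $1,152.67 = $3,388.17

$3,388.17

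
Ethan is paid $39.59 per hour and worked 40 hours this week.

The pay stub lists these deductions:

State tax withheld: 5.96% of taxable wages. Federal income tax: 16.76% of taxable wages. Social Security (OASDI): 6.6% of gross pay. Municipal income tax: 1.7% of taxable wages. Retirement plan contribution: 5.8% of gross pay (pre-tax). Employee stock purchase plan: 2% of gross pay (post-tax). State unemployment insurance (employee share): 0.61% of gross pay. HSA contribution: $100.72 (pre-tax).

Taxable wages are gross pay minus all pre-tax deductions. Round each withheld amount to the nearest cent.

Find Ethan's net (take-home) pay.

Gross pay: 40 × $39.59 = $1,583.60
HSA contribution: $100.72
Retirement plan contribution: $1,583.60 × 0.058 = $91.85
Pre-tax total = $100.72 + $91.85 = $192.57
Taxable wages = $1,583.60 − $192.57 = $1,391.03
Municipal income tax: $1,391.03 × 0.017 = $23.65
Federal income tax: $1,391.03 × 0.1676 = $233.14
State tax withheld: $1,391.03 × 0.0596 = $82.91
Social Security (OASDI): $1,583.60 × 0.066 = $104.52
State unemployment insurance (employee share): $1,583.60 × 0.0061 = $9.66
Employee stock purchase plan: $1,583.60 × 0.02 = $31.67
Total deductions = $100.72 + $91.85 + $23.65 + $233.14 + $82.91 + $104.52 + $9.66 + $31.67 = $678.12
Net pay = $1,583.60 − $678.12 = $905.48

$905.48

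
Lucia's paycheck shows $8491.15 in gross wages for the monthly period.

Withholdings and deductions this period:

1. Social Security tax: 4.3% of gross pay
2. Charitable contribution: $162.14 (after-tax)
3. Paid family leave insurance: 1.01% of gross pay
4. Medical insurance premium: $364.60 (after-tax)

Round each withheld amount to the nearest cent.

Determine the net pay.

Paid family leave insurance: $8491.15 × 0.0101 = $85.76
Social Security tax: $8491.15 × 0.043 = $365.12
Medical insurance premium: $364.60
Charitable contribution: $162.14
Total deductions = $85.76 + $365.12 + $364.60 + $162.14 = $977.62
Net pay = $8491.15 − $977.62 = $7513.53

$7513.53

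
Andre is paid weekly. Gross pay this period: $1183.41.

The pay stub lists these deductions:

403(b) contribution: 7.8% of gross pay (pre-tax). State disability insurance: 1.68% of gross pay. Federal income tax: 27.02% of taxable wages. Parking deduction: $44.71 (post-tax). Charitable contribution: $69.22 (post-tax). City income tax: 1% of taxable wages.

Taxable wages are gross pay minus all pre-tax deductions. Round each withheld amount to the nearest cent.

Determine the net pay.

$651.56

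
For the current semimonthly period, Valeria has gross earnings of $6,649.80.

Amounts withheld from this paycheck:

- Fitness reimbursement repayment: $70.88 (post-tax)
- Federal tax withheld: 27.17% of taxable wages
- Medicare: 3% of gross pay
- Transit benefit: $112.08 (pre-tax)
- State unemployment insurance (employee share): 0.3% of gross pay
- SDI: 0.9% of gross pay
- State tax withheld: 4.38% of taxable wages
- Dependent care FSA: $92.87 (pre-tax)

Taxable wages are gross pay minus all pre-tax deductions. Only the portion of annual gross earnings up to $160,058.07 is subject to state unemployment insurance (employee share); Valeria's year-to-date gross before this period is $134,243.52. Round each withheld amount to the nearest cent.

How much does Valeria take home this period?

$4,061.33

Transit benefit: $112.08
Dependent care FSA: $92.87
Pre-tax total = $112.08 + $92.87 = $204.95
Taxable wages = $6,649.80 − $204.95 = $6,444.85
Federal tax withheld: $6,444.85 × 0.2717 = $1,751.07
State tax withheld: $6,444.85 × 0.0438 = $282.28
Medicare: $6,649.80 × 0.03 = $199.49
State unemployment insurance (employee share): cap not yet reached, full $6,649.80 is subject → $6,649.80 × 0.003 = $19.95
SDI: $6,649.80 × 0.009 = $59.85
Fitness reimbursement repayment: $70.88
Total deductions = $112.08 + $92.87 + $1,751.07 + $282.28 + $199.49 + $19.95 + $59.85 + $70.88 = $2,588.47
Net pay = $6,649.80 − $2,588.47 = $4,061.33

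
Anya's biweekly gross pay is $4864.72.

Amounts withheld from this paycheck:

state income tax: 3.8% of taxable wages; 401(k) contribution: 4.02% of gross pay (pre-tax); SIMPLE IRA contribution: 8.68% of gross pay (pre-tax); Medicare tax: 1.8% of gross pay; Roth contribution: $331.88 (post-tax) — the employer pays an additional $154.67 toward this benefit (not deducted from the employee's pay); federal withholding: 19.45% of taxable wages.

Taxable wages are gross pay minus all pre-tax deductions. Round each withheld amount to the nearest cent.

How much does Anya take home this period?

$2840.06

SIMPLE IRA contribution: $4864.72 × 0.0868 = $422.26
401(k) contribution: $4864.72 × 0.0402 = $195.56
Pre-tax total = $422.26 + $195.56 = $617.82
Taxable wages = $4864.72 − $617.82 = $4246.90
Federal withholding: $4246.90 × 0.1945 = $826.02
State income tax: $4246.90 × 0.038 = $161.38
Medicare tax: $4864.72 × 0.018 = $87.56
Roth contribution: $331.88
(Employer's $154.67 toward Roth contribution is not withheld from the employee.)
Total deductions = $422.26 + $195.56 + $826.02 + $161.38 + $87.56 + $331.88 = $2024.66
Net pay = $4864.72 − $2024.66 = $2840.06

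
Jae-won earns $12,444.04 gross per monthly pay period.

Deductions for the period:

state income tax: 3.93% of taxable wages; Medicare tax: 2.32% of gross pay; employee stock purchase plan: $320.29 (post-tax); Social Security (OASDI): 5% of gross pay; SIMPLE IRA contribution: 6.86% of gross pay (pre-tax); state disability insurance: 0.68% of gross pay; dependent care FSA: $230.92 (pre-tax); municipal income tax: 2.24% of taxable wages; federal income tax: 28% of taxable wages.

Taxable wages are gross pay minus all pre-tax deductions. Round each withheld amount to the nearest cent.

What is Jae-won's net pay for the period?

$6,162.12

SIMPLE IRA contribution: $12,444.04 × 0.0686 = $853.66
Dependent care FSA: $230.92
Pre-tax total = $853.66 + $230.92 = $1,084.58
Taxable wages = $12,444.04 − $1,084.58 = $11,359.46
State income tax: $11,359.46 × 0.0393 = $446.43
Federal income tax: $11,359.46 × 0.28 = $3,180.65
Municipal income tax: $11,359.46 × 0.0224 = $254.45
State disability insurance: $12,444.04 × 0.0068 = $84.62
Social Security (OASDI): $12,444.04 × 0.05 = $622.20
Medicare tax: $12,444.04 × 0.0232 = $288.70
Employee stock purchase plan: $320.29
Total deductions = $853.66 + $230.92 + $446.43 + $3,180.65 + $254.45 + $84.62 + $622.20 + $288.70 + $320.29 = $6,281.92
Net pay = $12,444.04 − $6,281.92 = $6,162.12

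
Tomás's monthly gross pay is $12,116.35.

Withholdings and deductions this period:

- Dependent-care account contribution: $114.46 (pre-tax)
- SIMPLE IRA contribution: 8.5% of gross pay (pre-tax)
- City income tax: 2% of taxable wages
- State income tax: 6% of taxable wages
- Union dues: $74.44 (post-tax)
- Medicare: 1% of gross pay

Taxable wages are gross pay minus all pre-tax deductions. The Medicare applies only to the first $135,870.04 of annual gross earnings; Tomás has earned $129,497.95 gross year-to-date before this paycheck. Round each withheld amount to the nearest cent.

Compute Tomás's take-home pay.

Dependent-care account contribution: $114.46
SIMPLE IRA contribution: $12,116.35 × 0.085 = $1,029.89
Pre-tax total = $114.46 + $1,029.89 = $1,144.35
Taxable wages = $12,116.35 − $1,144.35 = $10,972.00
City income tax: $10,972.00 × 0.02 = $219.44
State income tax: $10,972.00 × 0.06 = $658.32
Medicare: only $135,870.04 − $129,497.95 = $6,372.09 of this check is subject → $6,372.09 × 0.01 = $63.72
Union dues: $74.44
Total deductions = $114.46 + $1,029.89 + $219.44 + $658.32 + $63.72 + $74.44 = $2,160.27
Net pay = $12,116.35 − $2,160.27 = $9,956.08

$9,956.08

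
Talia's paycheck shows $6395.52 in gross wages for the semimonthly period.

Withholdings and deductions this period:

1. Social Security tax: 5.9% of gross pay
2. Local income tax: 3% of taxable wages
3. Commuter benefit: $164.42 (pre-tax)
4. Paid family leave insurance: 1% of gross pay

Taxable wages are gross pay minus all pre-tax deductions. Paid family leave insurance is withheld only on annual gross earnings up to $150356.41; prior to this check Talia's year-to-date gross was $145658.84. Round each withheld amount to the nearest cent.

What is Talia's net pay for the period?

Commuter benefit: $164.42
Taxable wages = $6395.52 − $164.42 = $6231.10
Local income tax: $6231.10 × 0.03 = $186.93
Paid family leave insurance: only $150356.41 − $145658.84 = $4697.57 of this check is subject → $4697.57 × 0.01 = $46.98
Social Security tax: $6395.52 × 0.059 = $377.34
Total deductions = $164.42 + $186.93 + $46.98 + $377.34 = $775.67
Net pay = $6395.52 − $775.67 = $5619.85

$5619.85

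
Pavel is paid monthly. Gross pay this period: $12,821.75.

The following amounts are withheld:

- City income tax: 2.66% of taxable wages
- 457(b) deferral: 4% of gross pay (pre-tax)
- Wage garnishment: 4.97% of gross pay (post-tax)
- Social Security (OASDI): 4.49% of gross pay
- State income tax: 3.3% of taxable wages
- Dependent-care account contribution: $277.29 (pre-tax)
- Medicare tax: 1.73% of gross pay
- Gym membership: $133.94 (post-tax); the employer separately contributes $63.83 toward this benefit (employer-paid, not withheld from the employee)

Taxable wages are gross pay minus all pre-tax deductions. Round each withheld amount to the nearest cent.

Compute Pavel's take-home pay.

Dependent-care account contribution: $277.29
457(b) deferral: $12,821.75 × 0.04 = $512.87
Pre-tax total = $277.29 + $512.87 = $790.16
Taxable wages = $12,821.75 − $790.16 = $12,031.59
City income tax: $12,031.59 × 0.0266 = $320.04
State income tax: $12,031.59 × 0.033 = $397.04
Social Security (OASDI): $12,821.75 × 0.0449 = $575.70
Medicare tax: $12,821.75 × 0.0173 = $221.82
Gym membership: $133.94
Wage garnishment: $12,821.75 × 0.0497 = $637.24
(Employer's $63.83 toward gym membership is not withheld from the employee.)
Total deductions = $277.29 + $512.87 + $320.04 + $397.04 + $575.70 + $221.82 + $133.94 + $637.24 = $3,075.94
Net pay = $12,821.75 − $3,075.94 = $9,745.81

$9,745.81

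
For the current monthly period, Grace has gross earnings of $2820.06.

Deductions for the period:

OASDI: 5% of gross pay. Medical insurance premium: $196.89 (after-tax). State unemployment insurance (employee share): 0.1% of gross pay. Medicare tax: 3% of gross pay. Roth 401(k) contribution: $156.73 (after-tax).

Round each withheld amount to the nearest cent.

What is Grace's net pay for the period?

OASDI: $2820.06 × 0.05 = $141.00
Medicare tax: $2820.06 × 0.03 = $84.60
State unemployment insurance (employee share): $2820.06 × 0.001 = $2.82
Roth 401(k) contribution: $156.73
Medical insurance premium: $196.89
Total deductions = $141.00 + $84.60 + $2.82 + $156.73 + $196.89 = $582.04
Net pay = $2820.06 − $582.04 = $2238.02

$2238.02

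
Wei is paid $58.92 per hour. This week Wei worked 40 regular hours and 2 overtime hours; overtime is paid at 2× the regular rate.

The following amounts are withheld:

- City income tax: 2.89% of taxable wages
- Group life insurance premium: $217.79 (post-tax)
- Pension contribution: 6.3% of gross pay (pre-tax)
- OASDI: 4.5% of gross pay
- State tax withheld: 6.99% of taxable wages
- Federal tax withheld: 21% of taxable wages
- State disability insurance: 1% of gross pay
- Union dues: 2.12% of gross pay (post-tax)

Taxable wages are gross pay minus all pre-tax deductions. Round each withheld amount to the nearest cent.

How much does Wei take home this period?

Regular pay: 40 × $58.92 = $2,356.80
Overtime pay: 2 × $58.92 × 2 = $235.68
Gross pay = $2,356.80 + $235.68 = $2,592.48
Pension contribution: $2,592.48 × 0.063 = $163.33
Taxable wages = $2,592.48 − $163.33 = $2,429.15
State tax withheld: $2,429.15 × 0.0699 = $169.80
Federal tax withheld: $2,429.15 × 0.21 = $510.12
City income tax: $2,429.15 × 0.0289 = $70.20
State disability insurance: $2,592.48 × 0.01 = $25.92
OASDI: $2,592.48 × 0.045 = $116.66
Union dues: $2,592.48 × 0.0212 = $54.96
Group life insurance premium: $217.79
Total deductions = $163.33 + $169.80 + $510.12 + $70.20 + $25.92 + $116.66 + $54.96 + $217.79 = $1,328.78
Net pay = $2,592.48 − $1,328.78 = $1,263.70

$1,263.70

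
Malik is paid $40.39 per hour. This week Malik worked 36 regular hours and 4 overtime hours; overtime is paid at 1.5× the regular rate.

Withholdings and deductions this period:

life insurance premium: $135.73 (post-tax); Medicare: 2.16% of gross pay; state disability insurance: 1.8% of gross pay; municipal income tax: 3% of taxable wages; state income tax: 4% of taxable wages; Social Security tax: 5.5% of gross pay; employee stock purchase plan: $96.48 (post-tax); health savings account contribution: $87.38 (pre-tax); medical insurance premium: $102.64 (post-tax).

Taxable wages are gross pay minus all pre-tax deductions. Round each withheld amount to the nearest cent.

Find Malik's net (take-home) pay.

Regular pay: 36 × $40.39 = $1,454.04
Overtime pay: 4 × $40.39 × 1.5 = $242.34
Gross pay = $1,454.04 + $242.34 = $1,696.38
Health savings account contribution: $87.38
Taxable wages = $1,696.38 − $87.38 = $1,609.00
State income tax: $1,609.00 × 0.04 = $64.36
Municipal income tax: $1,609.00 × 0.03 = $48.27
Medicare: $1,696.38 × 0.0216 = $36.64
State disability insurance: $1,696.38 × 0.018 = $30.53
Social Security tax: $1,696.38 × 0.055 = $93.30
Life insurance premium: $135.73
Employee stock purchase plan: $96.48
Medical insurance premium: $102.64
Total deductions = $87.38 + $64.36 + $48.27 + $36.64 + $30.53 + $93.30 + $135.73 + $96.48 + $102.64 = $695.33
Net pay = $1,696.38 − $695.33 = $1,001.05

$1,001.05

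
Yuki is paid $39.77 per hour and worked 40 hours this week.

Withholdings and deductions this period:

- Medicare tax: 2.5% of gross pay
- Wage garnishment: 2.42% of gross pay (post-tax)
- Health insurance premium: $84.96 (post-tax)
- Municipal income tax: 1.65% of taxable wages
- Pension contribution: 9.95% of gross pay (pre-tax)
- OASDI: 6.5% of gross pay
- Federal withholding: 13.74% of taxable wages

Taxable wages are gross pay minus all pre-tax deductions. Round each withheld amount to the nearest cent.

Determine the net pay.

Gross pay: 40 × $39.77 = $1590.80
Pension contribution: $1590.80 × 0.0995 = $158.28
Taxable wages = $1590.80 − $158.28 = $1432.52
Federal withholding: $1432.52 × 0.1374 = $196.83
Municipal income tax: $1432.52 × 0.0165 = $23.64
Medicare tax: $1590.80 × 0.025 = $39.77
OASDI: $1590.80 × 0.065 = $103.40
Wage garnishment: $1590.80 × 0.0242 = $38.50
Health insurance premium: $84.96
Total deductions = $158.28 + $196.83 + $23.64 + $39.77 + $103.40 + $38.50 + $84.96 = $645.38
Net pay = $1590.80 − $645.38 = $945.42

$945.42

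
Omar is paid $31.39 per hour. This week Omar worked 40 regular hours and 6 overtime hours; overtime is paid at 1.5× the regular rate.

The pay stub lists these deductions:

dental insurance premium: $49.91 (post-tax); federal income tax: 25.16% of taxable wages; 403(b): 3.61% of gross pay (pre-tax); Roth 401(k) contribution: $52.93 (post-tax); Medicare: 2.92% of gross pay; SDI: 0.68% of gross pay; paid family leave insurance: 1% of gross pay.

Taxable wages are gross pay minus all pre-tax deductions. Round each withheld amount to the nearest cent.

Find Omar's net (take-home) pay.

$935.97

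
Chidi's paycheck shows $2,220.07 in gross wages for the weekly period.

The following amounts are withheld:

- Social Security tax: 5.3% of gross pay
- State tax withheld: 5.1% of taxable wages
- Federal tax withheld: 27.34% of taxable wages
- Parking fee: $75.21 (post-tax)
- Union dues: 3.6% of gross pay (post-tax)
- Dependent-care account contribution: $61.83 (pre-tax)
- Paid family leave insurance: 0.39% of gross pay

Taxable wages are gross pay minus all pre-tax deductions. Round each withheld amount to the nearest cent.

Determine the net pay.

$1,176.66

Dependent-care account contribution: $61.83
Taxable wages = $2,220.07 − $61.83 = $2,158.24
State tax withheld: $2,158.24 × 0.051 = $110.07
Federal tax withheld: $2,158.24 × 0.2734 = $590.06
Paid family leave insurance: $2,220.07 × 0.0039 = $8.66
Social Security tax: $2,220.07 × 0.053 = $117.66
Parking fee: $75.21
Union dues: $2,220.07 × 0.036 = $79.92
Total deductions = $61.83 + $110.07 + $590.06 + $8.66 + $117.66 + $75.21 + $79.92 = $1,043.41
Net pay = $2,220.07 − $1,043.41 = $1,176.66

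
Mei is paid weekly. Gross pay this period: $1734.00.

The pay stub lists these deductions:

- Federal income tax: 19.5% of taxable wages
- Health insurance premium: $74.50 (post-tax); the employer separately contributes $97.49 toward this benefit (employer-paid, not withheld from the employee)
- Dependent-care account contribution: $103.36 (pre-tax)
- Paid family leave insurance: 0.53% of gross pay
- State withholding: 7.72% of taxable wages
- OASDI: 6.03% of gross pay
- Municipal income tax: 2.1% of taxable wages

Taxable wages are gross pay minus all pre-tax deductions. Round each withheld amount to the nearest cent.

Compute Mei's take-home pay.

Dependent-care account contribution: $103.36
Taxable wages = $1734.00 − $103.36 = $1630.64
Municipal income tax: $1630.64 × 0.021 = $34.24
State withholding: $1630.64 × 0.0772 = $125.89
Federal income tax: $1630.64 × 0.195 = $317.97
Paid family leave insurance: $1734.00 × 0.0053 = $9.19
OASDI: $1734.00 × 0.0603 = $104.56
Health insurance premium: $74.50
(Employer's $97.49 toward health insurance premium is not withheld from the employee.)
Total deductions = $103.36 + $34.24 + $125.89 + $317.97 + $9.19 + $104.56 + $74.50 = $769.71
Net pay = $1734.00 − $769.71 = $964.29

$964.29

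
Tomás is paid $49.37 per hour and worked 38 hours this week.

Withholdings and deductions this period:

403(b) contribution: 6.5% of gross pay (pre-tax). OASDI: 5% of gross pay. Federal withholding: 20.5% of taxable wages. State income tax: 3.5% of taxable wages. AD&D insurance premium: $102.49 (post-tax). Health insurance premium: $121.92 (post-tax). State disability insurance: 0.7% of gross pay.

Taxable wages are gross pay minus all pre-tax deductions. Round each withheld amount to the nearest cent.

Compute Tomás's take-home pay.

$1001.80

Gross pay: 38 × $49.37 = $1876.06
403(b) contribution: $1876.06 × 0.065 = $121.94
Taxable wages = $1876.06 − $121.94 = $1754.12
Federal withholding: $1754.12 × 0.205 = $359.59
State income tax: $1754.12 × 0.035 = $61.39
OASDI: $1876.06 × 0.05 = $93.80
State disability insurance: $1876.06 × 0.007 = $13.13
Health insurance premium: $121.92
AD&D insurance premium: $102.49
Total deductions = $121.94 + $359.59 + $61.39 + $93.80 + $13.13 + $121.92 + $102.49 = $874.26
Net pay = $1876.06 − $874.26 = $1001.80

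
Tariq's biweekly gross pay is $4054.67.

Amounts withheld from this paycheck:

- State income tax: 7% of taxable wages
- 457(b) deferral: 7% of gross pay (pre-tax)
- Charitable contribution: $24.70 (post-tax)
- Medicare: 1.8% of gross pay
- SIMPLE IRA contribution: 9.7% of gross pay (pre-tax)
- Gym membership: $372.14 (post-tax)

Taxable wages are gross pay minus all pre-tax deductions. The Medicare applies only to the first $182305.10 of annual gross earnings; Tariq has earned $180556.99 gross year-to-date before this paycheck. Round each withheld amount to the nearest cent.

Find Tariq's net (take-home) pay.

$2712.80

SIMPLE IRA contribution: $4054.67 × 0.097 = $393.30
457(b) deferral: $4054.67 × 0.07 = $283.83
Pre-tax total = $393.30 + $283.83 = $677.13
Taxable wages = $4054.67 − $677.13 = $3377.54
State income tax: $3377.54 × 0.07 = $236.43
Medicare: only $182305.10 − $180556.99 = $1748.11 of this check is subject → $1748.11 × 0.018 = $31.47
Gym membership: $372.14
Charitable contribution: $24.70
Total deductions = $393.30 + $283.83 + $236.43 + $31.47 + $372.14 + $24.70 = $1341.87
Net pay = $4054.67 − $1341.87 = $2712.80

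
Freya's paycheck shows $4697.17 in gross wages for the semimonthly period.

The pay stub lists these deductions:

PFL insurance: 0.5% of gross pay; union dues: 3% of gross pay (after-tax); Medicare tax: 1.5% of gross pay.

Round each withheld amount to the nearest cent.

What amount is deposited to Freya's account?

PFL insurance: $4697.17 × 0.005 = $23.49
Medicare tax: $4697.17 × 0.015 = $70.46
Union dues: $4697.17 × 0.03 = $140.92
Total deductions = $23.49 + $70.46 + $140.92 = $234.87
Net pay = $4697.17 − $234.87 = $4462.30

$4462.30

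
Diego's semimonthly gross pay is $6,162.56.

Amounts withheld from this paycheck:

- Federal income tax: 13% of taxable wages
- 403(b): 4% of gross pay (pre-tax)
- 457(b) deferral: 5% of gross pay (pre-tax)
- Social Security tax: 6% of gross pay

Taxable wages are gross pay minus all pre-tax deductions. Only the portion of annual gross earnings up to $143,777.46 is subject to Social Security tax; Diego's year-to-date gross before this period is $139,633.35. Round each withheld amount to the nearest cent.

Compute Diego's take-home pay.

$4,630.25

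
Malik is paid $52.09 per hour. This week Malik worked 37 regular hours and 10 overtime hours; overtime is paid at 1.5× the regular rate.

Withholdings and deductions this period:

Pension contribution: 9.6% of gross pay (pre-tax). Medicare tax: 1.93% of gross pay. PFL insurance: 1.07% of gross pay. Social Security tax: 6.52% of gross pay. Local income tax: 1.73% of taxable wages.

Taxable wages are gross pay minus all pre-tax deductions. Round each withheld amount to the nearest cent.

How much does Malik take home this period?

Regular pay: 37 × $52.09 = $1927.33
Overtime pay: 10 × $52.09 × 1.5 = $781.35
Gross pay = $1927.33 + $781.35 = $2708.68
Pension contribution: $2708.68 × 0.096 = $260.03
Taxable wages = $2708.68 − $260.03 = $2448.65
Local income tax: $2448.65 × 0.0173 = $42.36
Social Security tax: $2708.68 × 0.0652 = $176.61
Medicare tax: $2708.68 × 0.0193 = $52.28
PFL insurance: $2708.68 × 0.0107 = $28.98
Total deductions = $260.03 + $42.36 + $176.61 + $52.28 + $28.98 = $560.26
Net pay = $2708.68 − $560.26 = $2148.42

$2148.42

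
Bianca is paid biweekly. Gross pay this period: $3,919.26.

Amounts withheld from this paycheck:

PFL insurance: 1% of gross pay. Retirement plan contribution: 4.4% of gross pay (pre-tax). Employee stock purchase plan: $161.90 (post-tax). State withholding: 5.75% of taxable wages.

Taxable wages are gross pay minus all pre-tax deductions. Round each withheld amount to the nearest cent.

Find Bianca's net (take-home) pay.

Retirement plan contribution: $3,919.26 × 0.044 = $172.45
Taxable wages = $3,919.26 − $172.45 = $3,746.81
State withholding: $3,746.81 × 0.0575 = $215.44
PFL insurance: $3,919.26 × 0.01 = $39.19
Employee stock purchase plan: $161.90
Total deductions = $172.45 + $215.44 + $39.19 + $161.90 = $588.98
Net pay = $3,919.26 − $588.98 = $3,330.28

$3,330.28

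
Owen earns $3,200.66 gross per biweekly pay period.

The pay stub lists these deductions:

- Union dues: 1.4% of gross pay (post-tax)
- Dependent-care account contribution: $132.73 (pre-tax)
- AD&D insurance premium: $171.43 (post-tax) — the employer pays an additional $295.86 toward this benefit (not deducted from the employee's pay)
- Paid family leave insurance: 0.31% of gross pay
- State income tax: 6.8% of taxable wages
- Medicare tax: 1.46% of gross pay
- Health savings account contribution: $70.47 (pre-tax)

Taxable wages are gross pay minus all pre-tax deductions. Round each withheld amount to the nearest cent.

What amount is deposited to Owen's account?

$2,520.74

Health savings account contribution: $70.47
Dependent-care account contribution: $132.73
Pre-tax total = $70.47 + $132.73 = $203.20
Taxable wages = $3,200.66 − $203.20 = $2,997.46
State income tax: $2,997.46 × 0.068 = $203.83
Medicare tax: $3,200.66 × 0.0146 = $46.73
Paid family leave insurance: $3,200.66 × 0.0031 = $9.92
Union dues: $3,200.66 × 0.014 = $44.81
AD&D insurance premium: $171.43
(Employer's $295.86 toward AD&D insurance premium is not withheld from the employee.)
Total deductions = $70.47 + $132.73 + $203.83 + $46.73 + $9.92 + $44.81 + $171.43 = $679.92
Net pay = $3,200.66 − $679.92 = $2,520.74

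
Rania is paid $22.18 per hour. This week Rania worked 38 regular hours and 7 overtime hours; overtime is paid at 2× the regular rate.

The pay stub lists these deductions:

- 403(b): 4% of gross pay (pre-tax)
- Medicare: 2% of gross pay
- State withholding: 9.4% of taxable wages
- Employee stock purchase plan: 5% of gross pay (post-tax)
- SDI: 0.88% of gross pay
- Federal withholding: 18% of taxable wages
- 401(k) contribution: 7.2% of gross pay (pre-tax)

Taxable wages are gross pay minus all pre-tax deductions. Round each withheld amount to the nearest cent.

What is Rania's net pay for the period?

$652.68

Regular pay: 38 × $22.18 = $842.84
Overtime pay: 7 × $22.18 × 2 = $310.52
Gross pay = $842.84 + $310.52 = $1,153.36
401(k) contribution: $1,153.36 × 0.072 = $83.04
403(b): $1,153.36 × 0.04 = $46.13
Pre-tax total = $83.04 + $46.13 = $129.17
Taxable wages = $1,153.36 − $129.17 = $1,024.19
State withholding: $1,024.19 × 0.094 = $96.27
Federal withholding: $1,024.19 × 0.18 = $184.35
SDI: $1,153.36 × 0.0088 = $10.15
Medicare: $1,153.36 × 0.02 = $23.07
Employee stock purchase plan: $1,153.36 × 0.05 = $57.67
Total deductions = $83.04 + $46.13 + $96.27 + $184.35 + $10.15 + $23.07 + $57.67 = $500.68
Net pay = $1,153.36 − $500.68 = $652.68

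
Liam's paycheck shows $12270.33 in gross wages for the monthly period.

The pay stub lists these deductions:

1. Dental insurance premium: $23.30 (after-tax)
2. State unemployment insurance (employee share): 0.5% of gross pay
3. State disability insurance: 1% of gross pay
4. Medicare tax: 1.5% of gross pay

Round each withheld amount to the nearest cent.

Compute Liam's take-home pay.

$11878.93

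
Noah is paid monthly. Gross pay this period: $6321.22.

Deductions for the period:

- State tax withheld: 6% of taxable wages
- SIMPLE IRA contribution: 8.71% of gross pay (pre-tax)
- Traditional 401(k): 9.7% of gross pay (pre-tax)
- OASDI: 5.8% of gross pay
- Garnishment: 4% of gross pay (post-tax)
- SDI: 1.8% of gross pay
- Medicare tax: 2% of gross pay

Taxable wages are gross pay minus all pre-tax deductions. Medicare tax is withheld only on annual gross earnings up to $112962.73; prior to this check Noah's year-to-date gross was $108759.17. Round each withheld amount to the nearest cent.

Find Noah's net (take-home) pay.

$4030.70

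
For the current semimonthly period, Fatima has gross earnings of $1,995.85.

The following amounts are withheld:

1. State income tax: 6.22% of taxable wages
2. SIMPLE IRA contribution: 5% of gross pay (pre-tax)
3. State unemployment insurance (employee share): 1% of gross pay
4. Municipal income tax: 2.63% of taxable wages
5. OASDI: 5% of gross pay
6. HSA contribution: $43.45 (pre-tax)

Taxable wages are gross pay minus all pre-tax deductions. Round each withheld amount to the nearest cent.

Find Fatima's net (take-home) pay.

HSA contribution: $43.45
SIMPLE IRA contribution: $1,995.85 × 0.05 = $99.79
Pre-tax total = $43.45 + $99.79 = $143.24
Taxable wages = $1,995.85 − $143.24 = $1,852.61
State income tax: $1,852.61 × 0.0622 = $115.23
Municipal income tax: $1,852.61 × 0.0263 = $48.72
State unemployment insurance (employee share): $1,995.85 × 0.01 = $19.96
OASDI: $1,995.85 × 0.05 = $99.79
Total deductions = $43.45 + $99.79 + $115.23 + $48.72 + $19.96 + $99.79 = $426.94
Net pay = $1,995.85 − $426.94 = $1,568.91

$1,568.91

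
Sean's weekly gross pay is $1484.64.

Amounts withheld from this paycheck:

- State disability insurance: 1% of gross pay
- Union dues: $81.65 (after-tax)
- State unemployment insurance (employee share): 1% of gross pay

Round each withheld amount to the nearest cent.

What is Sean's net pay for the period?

$1373.29

State disability insurance: $1484.64 × 0.01 = $14.85
State unemployment insurance (employee share): $1484.64 × 0.01 = $14.85
Union dues: $81.65
Total deductions = $14.85 + $14.85 + $81.65 = $111.35
Net pay = $1484.64 − $111.35 = $1373.29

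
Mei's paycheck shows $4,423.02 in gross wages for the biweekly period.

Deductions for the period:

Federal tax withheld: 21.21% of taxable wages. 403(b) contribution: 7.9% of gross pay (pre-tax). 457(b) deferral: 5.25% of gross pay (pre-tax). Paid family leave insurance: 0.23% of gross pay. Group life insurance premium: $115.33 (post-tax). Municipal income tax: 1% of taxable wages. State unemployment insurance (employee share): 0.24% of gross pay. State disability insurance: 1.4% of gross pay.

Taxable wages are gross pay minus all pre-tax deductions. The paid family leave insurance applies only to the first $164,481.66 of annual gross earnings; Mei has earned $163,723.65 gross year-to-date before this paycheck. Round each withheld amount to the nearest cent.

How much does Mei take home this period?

$2,798.61

403(b) contribution: $4,423.02 × 0.079 = $349.42
457(b) deferral: $4,423.02 × 0.0525 = $232.21
Pre-tax total = $349.42 + $232.21 = $581.63
Taxable wages = $4,423.02 − $581.63 = $3,841.39
Municipal income tax: $3,841.39 × 0.01 = $38.41
Federal tax withheld: $3,841.39 × 0.2121 = $814.76
Paid family leave insurance: only $164,481.66 − $163,723.65 = $758.01 of this check is subject → $758.01 × 0.0023 = $1.74
State unemployment insurance (employee share): $4,423.02 × 0.0024 = $10.62
State disability insurance: $4,423.02 × 0.014 = $61.92
Group life insurance premium: $115.33
Total deductions = $349.42 + $232.21 + $38.41 + $814.76 + $1.74 + $10.62 + $61.92 + $115.33 = $1,624.41
Net pay = $4,423.02 − $1,624.41 = $2,798.61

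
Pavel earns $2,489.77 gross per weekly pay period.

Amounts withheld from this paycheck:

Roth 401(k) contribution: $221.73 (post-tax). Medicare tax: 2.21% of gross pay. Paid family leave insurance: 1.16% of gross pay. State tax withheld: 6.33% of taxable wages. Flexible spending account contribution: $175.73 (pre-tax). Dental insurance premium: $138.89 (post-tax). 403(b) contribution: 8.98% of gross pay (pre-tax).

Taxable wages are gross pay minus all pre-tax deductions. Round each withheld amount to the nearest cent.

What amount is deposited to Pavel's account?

403(b) contribution: $2,489.77 × 0.0898 = $223.58
Flexible spending account contribution: $175.73
Pre-tax total = $223.58 + $175.73 = $399.31
Taxable wages = $2,489.77 − $399.31 = $2,090.46
State tax withheld: $2,090.46 × 0.0633 = $132.33
Paid family leave insurance: $2,489.77 × 0.0116 = $28.88
Medicare tax: $2,489.77 × 0.0221 = $55.02
Dental insurance premium: $138.89
Roth 401(k) contribution: $221.73
Total deductions = $223.58 + $175.73 + $132.33 + $28.88 + $55.02 + $138.89 + $221.73 = $976.16
Net pay = $2,489.77 − $976.16 = $1,513.61

$1,513.61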